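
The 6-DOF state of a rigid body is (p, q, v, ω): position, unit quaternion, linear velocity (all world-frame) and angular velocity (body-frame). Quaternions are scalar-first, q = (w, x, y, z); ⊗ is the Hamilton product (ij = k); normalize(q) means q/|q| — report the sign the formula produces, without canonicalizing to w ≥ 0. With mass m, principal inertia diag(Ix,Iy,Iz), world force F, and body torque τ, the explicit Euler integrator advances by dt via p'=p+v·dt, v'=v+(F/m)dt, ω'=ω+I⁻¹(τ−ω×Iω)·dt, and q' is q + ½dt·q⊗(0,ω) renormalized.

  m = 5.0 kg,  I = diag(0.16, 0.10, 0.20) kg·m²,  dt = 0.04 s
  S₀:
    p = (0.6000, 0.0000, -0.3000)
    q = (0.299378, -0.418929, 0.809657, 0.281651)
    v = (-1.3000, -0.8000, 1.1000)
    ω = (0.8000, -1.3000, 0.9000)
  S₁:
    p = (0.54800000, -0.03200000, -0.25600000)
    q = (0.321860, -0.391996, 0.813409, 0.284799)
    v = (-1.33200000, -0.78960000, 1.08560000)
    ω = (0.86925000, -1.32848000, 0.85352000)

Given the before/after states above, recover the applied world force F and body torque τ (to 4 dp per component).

F = (-4.0000, 1.3000, -1.8000)
τ = (0.1600, -0.1000, -0.1700)

v₁ − v₀ = (-0.03200000, 0.01040000, -0.01440000)
F = m·Δv/dt = (-4.0000, 1.3000, -1.8000)
ω₁ − ω₀ = (0.06925000, -0.02848000, -0.04648000)
gyro term ω₀×Iω₀ = (-0.1170, -0.0288, 0.0624)
τ = I·(Δω/dt) + ω₀×(Iω₀) = (0.1600, -0.1000, -0.1700)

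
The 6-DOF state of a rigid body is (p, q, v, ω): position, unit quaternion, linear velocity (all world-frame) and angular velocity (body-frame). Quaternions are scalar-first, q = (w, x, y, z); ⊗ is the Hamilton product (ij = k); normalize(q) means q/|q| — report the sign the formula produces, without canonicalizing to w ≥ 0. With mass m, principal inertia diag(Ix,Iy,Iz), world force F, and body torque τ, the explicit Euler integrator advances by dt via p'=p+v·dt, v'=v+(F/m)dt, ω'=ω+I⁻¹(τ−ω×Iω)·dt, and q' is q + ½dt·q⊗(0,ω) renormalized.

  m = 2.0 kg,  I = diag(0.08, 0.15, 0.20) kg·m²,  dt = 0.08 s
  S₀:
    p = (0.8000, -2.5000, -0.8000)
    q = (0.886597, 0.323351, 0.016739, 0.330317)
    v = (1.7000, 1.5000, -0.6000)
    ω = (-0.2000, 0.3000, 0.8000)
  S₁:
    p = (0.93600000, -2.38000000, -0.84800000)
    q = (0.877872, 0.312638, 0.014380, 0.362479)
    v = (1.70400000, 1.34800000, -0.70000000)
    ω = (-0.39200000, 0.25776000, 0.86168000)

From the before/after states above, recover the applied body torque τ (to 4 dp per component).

τ = (-0.1800, -0.0600, 0.1500)

ω₁ − ω₀ = (-0.19200000, -0.04224000, 0.06168000)
gyro term ω₀×Iω₀ = (0.0120, 0.0192, -0.0042)
applied torque τ = (-0.1800, -0.0600, 0.1500)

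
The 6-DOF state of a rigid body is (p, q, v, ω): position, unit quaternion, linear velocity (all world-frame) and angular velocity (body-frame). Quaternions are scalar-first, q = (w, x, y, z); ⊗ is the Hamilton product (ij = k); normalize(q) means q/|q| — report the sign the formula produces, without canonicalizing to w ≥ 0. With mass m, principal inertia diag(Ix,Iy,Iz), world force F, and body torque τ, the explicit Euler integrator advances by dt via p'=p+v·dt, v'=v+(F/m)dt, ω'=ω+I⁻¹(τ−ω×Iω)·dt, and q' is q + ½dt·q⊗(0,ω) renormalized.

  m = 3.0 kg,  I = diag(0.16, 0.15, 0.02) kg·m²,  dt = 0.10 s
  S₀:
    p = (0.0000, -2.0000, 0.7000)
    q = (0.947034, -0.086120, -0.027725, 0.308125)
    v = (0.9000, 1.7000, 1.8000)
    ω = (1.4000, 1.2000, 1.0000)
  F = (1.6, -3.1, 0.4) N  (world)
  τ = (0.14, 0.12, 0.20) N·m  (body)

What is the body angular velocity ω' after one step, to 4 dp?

ω×(Iω) gyroscopic = (-0.1560, 0.1960, -0.0168)
(τ − ω×Iω)/I = (1.8500, -0.5067, 10.8400)
ω' = ω + α·dt = (1.5850, 1.1493, 2.0840)

ω' = (1.5850, 1.1493, 2.0840)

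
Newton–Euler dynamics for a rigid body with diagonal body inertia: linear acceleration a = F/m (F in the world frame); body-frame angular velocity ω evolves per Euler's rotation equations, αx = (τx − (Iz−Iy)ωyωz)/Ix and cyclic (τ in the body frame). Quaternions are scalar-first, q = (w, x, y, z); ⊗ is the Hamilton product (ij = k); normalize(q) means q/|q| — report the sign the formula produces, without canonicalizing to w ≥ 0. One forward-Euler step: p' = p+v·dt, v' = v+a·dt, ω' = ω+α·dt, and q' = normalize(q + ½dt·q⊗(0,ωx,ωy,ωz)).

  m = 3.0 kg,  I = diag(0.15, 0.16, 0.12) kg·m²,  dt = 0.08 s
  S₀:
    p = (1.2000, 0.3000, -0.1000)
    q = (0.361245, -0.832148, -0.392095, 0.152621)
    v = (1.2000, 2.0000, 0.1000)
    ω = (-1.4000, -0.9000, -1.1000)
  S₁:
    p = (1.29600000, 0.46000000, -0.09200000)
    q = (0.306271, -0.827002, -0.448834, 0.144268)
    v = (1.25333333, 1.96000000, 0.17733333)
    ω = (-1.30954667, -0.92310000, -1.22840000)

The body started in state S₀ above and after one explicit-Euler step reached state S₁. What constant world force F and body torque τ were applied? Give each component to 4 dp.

F = (2.0000, -1.5000, 2.9000)
τ = (0.1300, 0.0000, -0.1800)

rate change Δω = (0.09045333, -0.02310000, -0.12840000)
gyro term ω₀×Iω₀ = (-0.0396, 0.0462, 0.0126)
applied torque τ = (0.1300, 0.0000, -0.1800)
v₁ − v₀ = (0.05333333, -0.04000000, 0.07733333)
applied force F = (2.0000, -1.5000, 2.9000)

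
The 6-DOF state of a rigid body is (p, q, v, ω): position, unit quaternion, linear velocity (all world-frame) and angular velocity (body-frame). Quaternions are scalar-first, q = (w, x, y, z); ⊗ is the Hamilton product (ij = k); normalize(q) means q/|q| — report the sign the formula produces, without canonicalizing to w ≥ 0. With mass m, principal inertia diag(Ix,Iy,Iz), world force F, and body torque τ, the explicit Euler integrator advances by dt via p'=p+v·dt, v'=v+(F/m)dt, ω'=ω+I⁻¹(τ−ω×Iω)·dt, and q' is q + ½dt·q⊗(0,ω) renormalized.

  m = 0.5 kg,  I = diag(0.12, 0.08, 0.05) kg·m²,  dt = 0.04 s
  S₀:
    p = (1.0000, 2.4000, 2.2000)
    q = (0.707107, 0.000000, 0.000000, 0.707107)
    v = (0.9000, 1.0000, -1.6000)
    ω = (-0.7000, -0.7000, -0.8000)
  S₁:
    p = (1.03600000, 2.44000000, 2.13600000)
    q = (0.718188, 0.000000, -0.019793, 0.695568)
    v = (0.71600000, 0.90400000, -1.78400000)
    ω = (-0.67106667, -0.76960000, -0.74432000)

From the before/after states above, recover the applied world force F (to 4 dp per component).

velocity change Δv = (-0.18400000, -0.09600000, -0.18400000)
F = m·Δv/dt = (-2.3000, -1.2000, -2.3000)

F = (-2.3000, -1.2000, -2.3000)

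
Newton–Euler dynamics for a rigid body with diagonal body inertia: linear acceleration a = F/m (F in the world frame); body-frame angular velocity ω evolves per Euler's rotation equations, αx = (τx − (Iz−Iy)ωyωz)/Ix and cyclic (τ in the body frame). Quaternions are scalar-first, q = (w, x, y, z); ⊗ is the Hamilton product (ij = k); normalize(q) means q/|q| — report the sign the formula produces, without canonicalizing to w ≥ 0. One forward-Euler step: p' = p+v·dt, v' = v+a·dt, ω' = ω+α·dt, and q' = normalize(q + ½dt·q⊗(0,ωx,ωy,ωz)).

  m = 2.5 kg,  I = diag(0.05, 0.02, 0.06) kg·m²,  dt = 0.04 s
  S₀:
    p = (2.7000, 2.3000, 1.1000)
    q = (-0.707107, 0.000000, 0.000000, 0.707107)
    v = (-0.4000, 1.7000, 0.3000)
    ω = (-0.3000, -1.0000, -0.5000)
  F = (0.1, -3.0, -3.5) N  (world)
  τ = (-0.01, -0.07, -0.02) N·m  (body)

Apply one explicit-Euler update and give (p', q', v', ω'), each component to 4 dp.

p' = (2.6840, 2.3680, 1.1120)
q' = (-0.6998, 0.0184, 0.0099, 0.7140)
v' = (-0.3984, 1.6520, 0.2440)
ω' = (-0.3240, -1.1370, -0.5073)

linear accel F/m = (0.0400, -1.2000, -1.4000)
p + v·dt = (2.6840, 2.3680, 1.1120)
v' = v + a·dt = (-0.3984, 1.6520, 0.2440)
precession coupling ω×(Iω) = (0.0200, -0.0015, -0.0090)
angular accel α = (-0.6000, -3.4250, -0.1833)
ω' = ω + α·dt = (-0.3240, -1.1370, -0.5073)
2q̇ = q⊗(0,ω) = (0.3535535, 0.9192391, 0.4949749, 0.3535535)
q + ½dt·q⊗(0,ω), renormalized = (-0.6998, 0.0184, 0.0099, 0.7140)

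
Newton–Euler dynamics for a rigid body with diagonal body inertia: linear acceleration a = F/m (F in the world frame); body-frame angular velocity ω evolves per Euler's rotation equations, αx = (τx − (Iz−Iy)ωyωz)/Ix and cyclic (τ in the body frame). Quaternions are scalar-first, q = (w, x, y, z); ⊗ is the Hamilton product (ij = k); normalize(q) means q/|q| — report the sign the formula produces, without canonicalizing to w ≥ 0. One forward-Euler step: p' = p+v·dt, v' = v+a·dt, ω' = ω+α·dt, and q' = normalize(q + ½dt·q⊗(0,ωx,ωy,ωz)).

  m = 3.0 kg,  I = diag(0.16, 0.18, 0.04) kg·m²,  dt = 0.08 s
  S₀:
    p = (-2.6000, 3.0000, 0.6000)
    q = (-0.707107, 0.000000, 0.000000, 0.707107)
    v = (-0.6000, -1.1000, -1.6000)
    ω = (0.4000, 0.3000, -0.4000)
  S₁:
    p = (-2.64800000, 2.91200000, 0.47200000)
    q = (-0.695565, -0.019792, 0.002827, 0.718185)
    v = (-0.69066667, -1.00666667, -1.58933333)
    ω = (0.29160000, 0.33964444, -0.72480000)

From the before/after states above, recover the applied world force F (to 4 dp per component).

F = (-3.4000, 3.5000, 0.4000)

v₁ − v₀ = (-0.09066667, 0.09333333, 0.01066667)
applied force F = (-3.4000, 3.5000, 0.4000)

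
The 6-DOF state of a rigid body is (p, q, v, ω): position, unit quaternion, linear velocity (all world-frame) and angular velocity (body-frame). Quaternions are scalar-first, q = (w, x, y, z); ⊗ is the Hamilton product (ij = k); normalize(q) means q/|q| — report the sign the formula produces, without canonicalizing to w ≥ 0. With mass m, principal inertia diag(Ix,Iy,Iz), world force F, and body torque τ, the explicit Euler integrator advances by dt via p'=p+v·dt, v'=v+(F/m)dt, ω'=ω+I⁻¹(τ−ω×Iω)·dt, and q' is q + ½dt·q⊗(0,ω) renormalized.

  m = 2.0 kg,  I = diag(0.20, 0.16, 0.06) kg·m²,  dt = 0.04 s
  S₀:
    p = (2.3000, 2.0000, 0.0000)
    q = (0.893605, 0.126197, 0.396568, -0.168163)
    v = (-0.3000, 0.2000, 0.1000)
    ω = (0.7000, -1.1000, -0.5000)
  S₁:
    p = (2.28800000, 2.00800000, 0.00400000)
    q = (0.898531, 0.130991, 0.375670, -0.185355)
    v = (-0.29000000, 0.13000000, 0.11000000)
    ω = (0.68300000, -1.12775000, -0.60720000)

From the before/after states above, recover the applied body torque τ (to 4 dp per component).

rate change Δω = (-0.01700000, -0.02775000, -0.10720000)
precession coupling = (-0.0550, -0.0490, 0.0308)
τ = I·(Δω/dt) + ω₀×(Iω₀) = (-0.1400, -0.1600, -0.1300)

τ = (-0.1400, -0.1600, -0.1300)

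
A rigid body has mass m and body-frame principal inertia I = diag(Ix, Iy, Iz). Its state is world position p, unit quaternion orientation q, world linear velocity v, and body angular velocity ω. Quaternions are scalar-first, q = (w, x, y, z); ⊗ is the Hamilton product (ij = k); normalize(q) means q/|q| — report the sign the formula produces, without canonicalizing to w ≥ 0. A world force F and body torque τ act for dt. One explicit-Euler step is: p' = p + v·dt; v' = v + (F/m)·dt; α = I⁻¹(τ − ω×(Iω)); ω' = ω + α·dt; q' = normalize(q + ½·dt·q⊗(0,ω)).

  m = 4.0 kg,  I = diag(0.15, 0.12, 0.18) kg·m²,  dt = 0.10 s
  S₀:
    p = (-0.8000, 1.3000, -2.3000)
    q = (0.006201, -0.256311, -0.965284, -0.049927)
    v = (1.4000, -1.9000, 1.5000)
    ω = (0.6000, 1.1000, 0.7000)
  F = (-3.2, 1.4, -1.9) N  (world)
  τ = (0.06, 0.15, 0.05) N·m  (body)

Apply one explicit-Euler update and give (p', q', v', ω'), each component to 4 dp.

p' = (-0.6600, 1.1100, -2.1500)
q' = (0.0686, -0.2864, -0.9550, -0.0348)
v' = (1.3200, -1.8650, 1.4525)
ω' = (0.6092, 1.2355, 0.7388)

α = I⁻¹(τ − ω×Iω) = (0.0920, 1.3550, 0.3878)
new body rate ω' = (0.6092, 1.2355, 0.7388)
q⊗(0,ω) = (1.2505479, -0.6170585, 0.1562826, 0.3015690)
q' = normalize(q + ½dt·q⊗(0,ω)) = (0.0686, -0.2864, -0.9550, -0.0348)
a = (-0.8000, 0.3500, -0.4750)
new position p' = (-0.6600, 1.1100, -2.1500)
v' = v + a·dt = (1.3200, -1.8650, 1.4525)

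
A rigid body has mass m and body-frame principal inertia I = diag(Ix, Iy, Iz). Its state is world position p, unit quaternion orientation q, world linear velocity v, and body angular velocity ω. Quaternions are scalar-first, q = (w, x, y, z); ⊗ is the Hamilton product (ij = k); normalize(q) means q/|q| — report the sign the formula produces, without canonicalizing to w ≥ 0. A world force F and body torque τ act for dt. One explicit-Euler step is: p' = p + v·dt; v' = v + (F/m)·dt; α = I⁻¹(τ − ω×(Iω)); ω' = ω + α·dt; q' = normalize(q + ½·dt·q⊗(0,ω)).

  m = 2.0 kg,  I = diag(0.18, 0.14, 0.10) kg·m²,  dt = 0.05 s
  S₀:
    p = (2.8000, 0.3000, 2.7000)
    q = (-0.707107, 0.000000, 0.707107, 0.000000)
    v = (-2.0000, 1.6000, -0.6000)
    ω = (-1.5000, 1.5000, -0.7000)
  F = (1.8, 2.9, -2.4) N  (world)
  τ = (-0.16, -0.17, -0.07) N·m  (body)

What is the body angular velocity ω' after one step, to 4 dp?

gyro term ω×Iω = (0.0420, 0.0840, 0.0900)
α = I⁻¹(τ − ω×Iω) = (-1.1222, -1.8143, -1.6000)
ω' = ω + α·dt = (-1.5561, 1.4093, -0.7800)

ω' = (-1.5561, 1.4093, -0.7800)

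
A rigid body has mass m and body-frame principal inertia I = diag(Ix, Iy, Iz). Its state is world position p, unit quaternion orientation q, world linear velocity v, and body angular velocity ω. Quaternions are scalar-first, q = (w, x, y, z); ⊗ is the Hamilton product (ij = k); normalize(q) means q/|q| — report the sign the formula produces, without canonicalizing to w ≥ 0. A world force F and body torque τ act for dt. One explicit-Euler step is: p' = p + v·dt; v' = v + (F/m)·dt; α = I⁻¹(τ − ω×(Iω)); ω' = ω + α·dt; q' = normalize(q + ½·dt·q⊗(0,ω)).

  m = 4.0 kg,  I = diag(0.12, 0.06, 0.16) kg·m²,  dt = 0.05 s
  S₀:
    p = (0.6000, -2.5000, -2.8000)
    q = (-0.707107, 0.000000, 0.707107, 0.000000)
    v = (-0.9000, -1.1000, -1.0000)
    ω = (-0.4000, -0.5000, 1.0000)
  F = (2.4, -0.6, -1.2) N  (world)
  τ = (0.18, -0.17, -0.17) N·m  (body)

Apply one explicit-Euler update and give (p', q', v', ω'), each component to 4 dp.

p' = (0.5550, -2.5550, -2.8500)
q' = (-0.6980, 0.0247, 0.7156, -0.0106)
v' = (-0.8700, -1.1075, -1.0150)
ω' = (-0.3042, -0.6550, 0.9506)

gyro term ω×Iω = (-0.0500, 0.0160, -0.0120)
(τ − ω×Iω)/I = (1.9167, -3.1000, -0.9875)
ω' = ω + α·dt = (-0.3042, -0.6550, 0.9506)
Hamilton product q⊗(0,ω) = (0.3535535, 0.9899498, 0.3535535, -0.4242642)
q' = normalize(q + ½dt·q⊗(0,ω)) = (-0.6980, 0.0247, 0.7156, -0.0106)
new position p' = (0.5550, -2.5550, -2.8500)
v' = v + a·dt = (-0.8700, -1.1075, -1.0150)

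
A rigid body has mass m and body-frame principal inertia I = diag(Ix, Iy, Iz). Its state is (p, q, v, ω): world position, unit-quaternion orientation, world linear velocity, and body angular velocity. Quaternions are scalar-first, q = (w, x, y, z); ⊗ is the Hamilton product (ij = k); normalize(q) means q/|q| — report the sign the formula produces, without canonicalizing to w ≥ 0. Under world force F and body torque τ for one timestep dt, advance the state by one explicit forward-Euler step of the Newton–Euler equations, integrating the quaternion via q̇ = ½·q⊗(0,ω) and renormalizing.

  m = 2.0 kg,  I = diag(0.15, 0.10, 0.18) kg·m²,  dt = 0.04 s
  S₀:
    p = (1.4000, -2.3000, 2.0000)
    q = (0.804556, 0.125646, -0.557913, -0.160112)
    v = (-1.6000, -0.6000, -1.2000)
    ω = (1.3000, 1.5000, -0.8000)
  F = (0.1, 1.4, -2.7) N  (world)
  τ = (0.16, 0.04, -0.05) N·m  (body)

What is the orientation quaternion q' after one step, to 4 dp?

Hamilton product q⊗(0,ω) = (0.5454401, 1.7324212, 1.0992052, 0.2701111)
q' = normalize(q + ½dt·q⊗(0,ω)) = (0.8147, 0.1601, -0.5354, -0.1546)

q' = (0.8147, 0.1601, -0.5354, -0.1546)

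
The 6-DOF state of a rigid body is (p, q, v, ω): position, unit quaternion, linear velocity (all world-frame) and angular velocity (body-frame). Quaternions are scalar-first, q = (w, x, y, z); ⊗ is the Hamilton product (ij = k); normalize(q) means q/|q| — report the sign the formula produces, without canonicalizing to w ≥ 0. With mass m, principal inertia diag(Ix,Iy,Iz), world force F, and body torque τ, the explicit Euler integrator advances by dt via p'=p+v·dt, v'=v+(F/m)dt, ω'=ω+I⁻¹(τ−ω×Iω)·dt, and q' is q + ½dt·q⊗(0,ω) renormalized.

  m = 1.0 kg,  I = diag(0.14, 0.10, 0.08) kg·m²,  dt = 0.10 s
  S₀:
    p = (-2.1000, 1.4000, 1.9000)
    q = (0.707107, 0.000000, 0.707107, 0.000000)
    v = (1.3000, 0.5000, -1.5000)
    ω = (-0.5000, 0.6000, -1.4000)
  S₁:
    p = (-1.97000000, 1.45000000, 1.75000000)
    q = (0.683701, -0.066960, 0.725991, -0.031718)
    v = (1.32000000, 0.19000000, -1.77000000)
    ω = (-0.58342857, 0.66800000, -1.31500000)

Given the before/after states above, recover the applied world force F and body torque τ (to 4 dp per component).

F = (0.2000, -3.1000, -2.7000)
τ = (-0.1000, 0.1100, 0.0800)

Δv = v₁−v₀ = (0.02000000, -0.31000000, -0.27000000)
m·(v₁−v₀)/dt = (0.2000, -3.1000, -2.7000)
ω₁ − ω₀ = (-0.08342857, 0.06800000, 0.08500000)
applied torque τ = (-0.1000, 0.1100, 0.0800)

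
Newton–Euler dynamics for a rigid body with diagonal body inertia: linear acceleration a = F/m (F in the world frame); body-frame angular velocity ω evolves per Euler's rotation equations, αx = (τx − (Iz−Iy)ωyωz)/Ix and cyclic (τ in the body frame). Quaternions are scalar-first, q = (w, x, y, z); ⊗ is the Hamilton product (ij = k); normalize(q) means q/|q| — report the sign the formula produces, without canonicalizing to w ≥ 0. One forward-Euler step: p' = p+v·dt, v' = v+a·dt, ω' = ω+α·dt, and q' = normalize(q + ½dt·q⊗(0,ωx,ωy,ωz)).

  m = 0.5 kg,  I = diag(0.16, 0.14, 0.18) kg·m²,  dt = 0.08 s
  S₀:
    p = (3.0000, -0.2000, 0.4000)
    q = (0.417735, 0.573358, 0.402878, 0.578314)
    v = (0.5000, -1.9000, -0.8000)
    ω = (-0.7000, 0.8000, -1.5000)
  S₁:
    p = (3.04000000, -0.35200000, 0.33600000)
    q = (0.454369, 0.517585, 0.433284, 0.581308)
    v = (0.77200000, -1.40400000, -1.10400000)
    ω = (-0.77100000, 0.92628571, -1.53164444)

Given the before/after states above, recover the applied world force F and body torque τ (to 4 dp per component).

Δv = v₁−v₀ = (0.27200000, 0.49600000, -0.30400000)
F = m·Δv/dt = (1.7000, 3.1000, -1.9000)
Δω = ω₁−ω₀ = (-0.07100000, 0.12628571, -0.03164444)
precession coupling = (-0.0480, -0.0210, 0.0112)
applied torque τ = (-0.1900, 0.2000, -0.0600)

F = (1.7000, 3.1000, -1.9000)
τ = (-0.1900, 0.2000, -0.0600)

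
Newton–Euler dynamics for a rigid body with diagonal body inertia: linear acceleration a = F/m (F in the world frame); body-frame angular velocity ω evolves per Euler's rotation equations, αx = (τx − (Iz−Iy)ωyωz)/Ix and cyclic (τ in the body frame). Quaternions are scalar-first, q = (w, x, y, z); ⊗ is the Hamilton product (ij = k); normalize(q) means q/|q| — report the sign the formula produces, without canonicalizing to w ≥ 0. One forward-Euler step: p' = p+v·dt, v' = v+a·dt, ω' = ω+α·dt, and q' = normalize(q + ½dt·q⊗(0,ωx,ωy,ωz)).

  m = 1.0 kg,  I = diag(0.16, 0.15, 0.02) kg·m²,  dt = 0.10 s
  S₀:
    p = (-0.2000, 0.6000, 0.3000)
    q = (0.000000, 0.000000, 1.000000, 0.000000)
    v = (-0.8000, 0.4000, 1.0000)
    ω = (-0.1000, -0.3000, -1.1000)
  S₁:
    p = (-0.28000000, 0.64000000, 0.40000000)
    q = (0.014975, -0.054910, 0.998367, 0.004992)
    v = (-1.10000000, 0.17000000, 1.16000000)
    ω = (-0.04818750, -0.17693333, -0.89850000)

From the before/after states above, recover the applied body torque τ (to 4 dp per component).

rate change Δω = (0.05181250, 0.12306667, 0.20150000)
applied torque τ = (0.0400, 0.2000, 0.0400)

τ = (0.0400, 0.2000, 0.0400)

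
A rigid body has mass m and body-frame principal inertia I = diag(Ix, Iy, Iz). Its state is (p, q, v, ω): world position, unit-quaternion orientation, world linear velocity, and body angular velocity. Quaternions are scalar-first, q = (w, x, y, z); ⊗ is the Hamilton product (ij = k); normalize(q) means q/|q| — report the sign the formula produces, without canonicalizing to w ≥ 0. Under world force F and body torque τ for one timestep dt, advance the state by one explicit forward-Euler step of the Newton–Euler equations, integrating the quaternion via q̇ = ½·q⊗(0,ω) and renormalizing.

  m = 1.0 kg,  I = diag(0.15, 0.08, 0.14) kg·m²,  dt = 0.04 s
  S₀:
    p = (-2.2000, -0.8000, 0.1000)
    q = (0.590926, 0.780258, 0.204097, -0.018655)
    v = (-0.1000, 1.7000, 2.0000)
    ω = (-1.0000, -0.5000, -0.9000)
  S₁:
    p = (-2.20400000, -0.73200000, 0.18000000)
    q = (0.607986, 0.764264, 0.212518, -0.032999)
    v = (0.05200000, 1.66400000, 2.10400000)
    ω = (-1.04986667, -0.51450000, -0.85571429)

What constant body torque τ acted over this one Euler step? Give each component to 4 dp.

τ = (-0.1600, -0.0200, 0.1200)

rate change Δω = (-0.04986667, -0.01450000, 0.04428571)
applied torque τ = (-0.1600, -0.0200, 0.1200)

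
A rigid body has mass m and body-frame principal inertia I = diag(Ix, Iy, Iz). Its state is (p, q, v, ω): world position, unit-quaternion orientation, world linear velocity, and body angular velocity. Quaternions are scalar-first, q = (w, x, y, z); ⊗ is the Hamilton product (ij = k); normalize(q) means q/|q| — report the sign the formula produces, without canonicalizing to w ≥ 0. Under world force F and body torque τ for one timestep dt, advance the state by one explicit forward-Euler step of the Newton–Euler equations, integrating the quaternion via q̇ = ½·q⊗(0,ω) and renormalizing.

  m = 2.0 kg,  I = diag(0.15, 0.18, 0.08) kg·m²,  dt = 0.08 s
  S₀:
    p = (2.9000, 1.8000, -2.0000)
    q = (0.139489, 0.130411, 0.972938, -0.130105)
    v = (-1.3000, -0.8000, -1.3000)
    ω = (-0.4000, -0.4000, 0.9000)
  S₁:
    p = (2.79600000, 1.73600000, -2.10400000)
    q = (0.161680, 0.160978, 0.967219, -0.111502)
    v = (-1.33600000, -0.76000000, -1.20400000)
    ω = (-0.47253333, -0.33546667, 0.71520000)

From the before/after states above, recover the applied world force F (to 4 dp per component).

F = (-0.9000, 1.0000, 2.4000)

Δv = v₁−v₀ = (-0.03600000, 0.04000000, 0.09600000)
applied force F = (-0.9000, 1.0000, 2.4000)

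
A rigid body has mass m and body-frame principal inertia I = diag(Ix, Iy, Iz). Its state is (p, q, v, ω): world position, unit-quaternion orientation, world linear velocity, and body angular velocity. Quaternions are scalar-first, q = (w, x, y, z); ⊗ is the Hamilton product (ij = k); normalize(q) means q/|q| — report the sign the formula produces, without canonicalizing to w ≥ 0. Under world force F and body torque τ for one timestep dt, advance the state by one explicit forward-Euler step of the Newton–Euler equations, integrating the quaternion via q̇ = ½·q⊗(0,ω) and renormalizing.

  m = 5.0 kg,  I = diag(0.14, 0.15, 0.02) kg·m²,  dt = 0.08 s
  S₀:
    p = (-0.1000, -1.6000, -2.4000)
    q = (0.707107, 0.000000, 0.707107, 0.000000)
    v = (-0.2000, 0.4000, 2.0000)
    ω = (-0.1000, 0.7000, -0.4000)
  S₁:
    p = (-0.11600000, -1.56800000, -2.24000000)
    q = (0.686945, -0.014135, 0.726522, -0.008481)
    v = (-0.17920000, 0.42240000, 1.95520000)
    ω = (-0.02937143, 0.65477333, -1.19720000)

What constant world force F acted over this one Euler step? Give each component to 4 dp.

F = (1.3000, 1.4000, -2.8000)

velocity change Δv = (0.02080000, 0.02240000, -0.04480000)
m·(v₁−v₀)/dt = (1.3000, 1.4000, -2.8000)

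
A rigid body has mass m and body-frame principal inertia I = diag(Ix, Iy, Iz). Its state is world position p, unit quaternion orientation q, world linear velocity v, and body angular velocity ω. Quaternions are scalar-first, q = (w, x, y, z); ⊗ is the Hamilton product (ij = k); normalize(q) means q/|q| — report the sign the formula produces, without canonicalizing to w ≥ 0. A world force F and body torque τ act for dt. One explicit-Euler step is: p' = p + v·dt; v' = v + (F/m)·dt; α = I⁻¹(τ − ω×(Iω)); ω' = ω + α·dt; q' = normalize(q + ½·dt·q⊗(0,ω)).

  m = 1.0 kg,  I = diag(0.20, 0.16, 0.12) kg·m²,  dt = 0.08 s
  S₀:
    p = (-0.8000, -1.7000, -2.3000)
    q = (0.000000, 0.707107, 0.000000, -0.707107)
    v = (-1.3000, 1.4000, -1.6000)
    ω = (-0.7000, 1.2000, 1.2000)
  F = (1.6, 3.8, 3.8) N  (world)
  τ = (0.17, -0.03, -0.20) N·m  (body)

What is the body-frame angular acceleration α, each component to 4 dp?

precession coupling ω×(Iω) = (-0.0576, -0.0672, 0.0336)
(τ − ω×Iω)/I = (1.1380, 0.2325, -1.9467)

α = (1.1380, 0.2325, -1.9467)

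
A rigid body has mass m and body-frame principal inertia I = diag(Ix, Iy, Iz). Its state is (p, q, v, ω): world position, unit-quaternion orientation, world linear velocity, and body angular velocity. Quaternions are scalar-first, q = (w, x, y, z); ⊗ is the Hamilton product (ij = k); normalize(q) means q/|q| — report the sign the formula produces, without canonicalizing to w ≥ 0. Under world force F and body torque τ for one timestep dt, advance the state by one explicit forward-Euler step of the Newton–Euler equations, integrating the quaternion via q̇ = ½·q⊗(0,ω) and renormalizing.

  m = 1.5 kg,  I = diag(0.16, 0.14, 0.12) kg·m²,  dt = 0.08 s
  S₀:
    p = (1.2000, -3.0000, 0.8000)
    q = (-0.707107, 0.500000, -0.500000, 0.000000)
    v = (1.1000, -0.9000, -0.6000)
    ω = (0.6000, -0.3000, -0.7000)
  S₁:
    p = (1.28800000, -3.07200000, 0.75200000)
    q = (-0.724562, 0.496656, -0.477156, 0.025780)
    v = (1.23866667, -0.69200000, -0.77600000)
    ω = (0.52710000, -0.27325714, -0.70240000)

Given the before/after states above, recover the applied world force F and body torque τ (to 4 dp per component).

Δω = ω₁−ω₀ = (-0.07290000, 0.02674286, -0.00240000)
I·α + gyro = (-0.1500, 0.0300, 0.0000)
velocity change Δv = (0.13866667, 0.20800000, -0.17600000)
F = m·Δv/dt = (2.6000, 3.9000, -3.3000)

F = (2.6000, 3.9000, -3.3000)
τ = (-0.1500, 0.0300, 0.0000)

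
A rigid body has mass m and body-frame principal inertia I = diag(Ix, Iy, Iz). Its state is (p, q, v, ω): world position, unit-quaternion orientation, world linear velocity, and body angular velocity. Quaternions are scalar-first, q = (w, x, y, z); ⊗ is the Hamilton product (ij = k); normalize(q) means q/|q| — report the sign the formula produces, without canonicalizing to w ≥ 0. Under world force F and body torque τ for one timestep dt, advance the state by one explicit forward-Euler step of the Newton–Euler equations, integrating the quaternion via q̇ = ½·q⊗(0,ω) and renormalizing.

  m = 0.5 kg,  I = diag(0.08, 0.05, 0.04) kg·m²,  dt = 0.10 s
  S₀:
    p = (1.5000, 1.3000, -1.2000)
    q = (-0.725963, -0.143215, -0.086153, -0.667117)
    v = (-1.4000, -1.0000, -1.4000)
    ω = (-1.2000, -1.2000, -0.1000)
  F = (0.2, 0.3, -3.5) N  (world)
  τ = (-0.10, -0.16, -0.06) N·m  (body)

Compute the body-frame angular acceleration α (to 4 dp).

α = (-1.2350, -3.2960, -0.4200)

gyro term ω×Iω = (-0.0012, 0.0048, -0.0432)
angular accel α = (-1.2350, -3.2960, -0.4200)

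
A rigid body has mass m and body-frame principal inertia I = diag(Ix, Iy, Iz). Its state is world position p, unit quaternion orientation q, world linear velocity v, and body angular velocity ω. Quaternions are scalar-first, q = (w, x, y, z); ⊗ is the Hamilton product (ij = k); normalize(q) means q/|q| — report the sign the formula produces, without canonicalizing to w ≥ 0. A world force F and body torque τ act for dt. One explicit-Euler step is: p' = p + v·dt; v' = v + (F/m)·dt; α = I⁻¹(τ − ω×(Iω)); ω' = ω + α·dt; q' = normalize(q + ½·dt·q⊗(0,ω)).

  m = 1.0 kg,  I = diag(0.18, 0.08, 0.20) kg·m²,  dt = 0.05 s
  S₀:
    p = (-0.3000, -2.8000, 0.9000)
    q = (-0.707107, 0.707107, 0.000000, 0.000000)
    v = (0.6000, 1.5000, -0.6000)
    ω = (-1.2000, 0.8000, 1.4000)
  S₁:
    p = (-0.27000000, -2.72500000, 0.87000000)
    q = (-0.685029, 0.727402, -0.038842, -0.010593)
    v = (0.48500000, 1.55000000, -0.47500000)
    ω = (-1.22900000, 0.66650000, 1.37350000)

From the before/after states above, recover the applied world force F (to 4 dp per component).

Δv = v₁−v₀ = (-0.11500000, 0.05000000, 0.12500000)
m·(v₁−v₀)/dt = (-2.3000, 1.0000, 2.5000)

F = (-2.3000, 1.0000, 2.5000)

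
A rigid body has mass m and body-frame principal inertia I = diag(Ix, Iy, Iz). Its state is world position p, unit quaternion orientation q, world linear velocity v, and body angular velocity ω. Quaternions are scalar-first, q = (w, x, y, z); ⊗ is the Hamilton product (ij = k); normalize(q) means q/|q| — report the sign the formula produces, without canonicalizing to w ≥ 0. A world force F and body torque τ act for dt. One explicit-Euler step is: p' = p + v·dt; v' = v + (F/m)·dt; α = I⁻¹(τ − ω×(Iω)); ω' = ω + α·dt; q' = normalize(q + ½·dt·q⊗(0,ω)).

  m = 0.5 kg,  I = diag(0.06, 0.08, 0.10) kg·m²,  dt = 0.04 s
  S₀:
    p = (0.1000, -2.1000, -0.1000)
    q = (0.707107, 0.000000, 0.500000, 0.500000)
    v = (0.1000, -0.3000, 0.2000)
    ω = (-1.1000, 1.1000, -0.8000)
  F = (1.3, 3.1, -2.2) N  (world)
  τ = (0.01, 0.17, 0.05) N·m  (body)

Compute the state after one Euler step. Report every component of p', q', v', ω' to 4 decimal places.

angular accel α = (0.4600, 2.5650, 0.7420)
ω' = ω + α·dt = (-1.0816, 1.2026, -0.7703)
Hamilton product q⊗(0,ω) = (-0.1500000, -1.7278177, 0.2278177, -0.0156856)
q' = normalize(q + ½dt·q⊗(0,ω)) = (0.7037, -0.0345, 0.5042, 0.4994)
new position p' = (0.1040, -2.1120, -0.0920)
v + (F/m)dt = (0.2040, -0.0520, 0.0240)

p' = (0.1040, -2.1120, -0.0920)
q' = (0.7037, -0.0345, 0.5042, 0.4994)
v' = (0.2040, -0.0520, 0.0240)
ω' = (-1.0816, 1.2026, -0.7703)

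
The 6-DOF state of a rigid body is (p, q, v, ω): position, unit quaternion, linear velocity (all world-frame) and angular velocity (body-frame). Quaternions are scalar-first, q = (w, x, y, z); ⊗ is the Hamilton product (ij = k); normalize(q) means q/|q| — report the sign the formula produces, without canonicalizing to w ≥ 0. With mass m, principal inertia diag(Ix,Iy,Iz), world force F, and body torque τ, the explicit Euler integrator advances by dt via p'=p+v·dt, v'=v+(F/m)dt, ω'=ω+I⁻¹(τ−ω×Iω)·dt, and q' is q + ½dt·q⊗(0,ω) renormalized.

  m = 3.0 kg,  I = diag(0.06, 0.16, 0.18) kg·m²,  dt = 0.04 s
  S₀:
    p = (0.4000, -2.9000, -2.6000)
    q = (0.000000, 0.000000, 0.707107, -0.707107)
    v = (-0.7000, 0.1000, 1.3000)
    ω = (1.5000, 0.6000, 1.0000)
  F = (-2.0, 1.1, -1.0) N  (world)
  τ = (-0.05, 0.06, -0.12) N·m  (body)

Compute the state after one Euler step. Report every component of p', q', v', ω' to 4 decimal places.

gyro term ω×Iω = (0.0120, -0.1800, 0.0900)
angular accel α = (-1.0333, 1.5000, -1.1667)
new body rate ω' = (1.4587, 0.6600, 0.9533)
2q̇ = q⊗(0,ω) = (0.2828428, 1.1313712, -1.0606605, -1.0606605)
updated quaternion q' = (0.0057, 0.0226, 0.6854, -0.7278)
p + v·dt = (0.3720, -2.8960, -2.5480)
v + (F/m)dt = (-0.7267, 0.1147, 1.2867)

p' = (0.3720, -2.8960, -2.5480)
q' = (0.0057, 0.0226, 0.6854, -0.7278)
v' = (-0.7267, 0.1147, 1.2867)
ω' = (1.4587, 0.6600, 0.9533)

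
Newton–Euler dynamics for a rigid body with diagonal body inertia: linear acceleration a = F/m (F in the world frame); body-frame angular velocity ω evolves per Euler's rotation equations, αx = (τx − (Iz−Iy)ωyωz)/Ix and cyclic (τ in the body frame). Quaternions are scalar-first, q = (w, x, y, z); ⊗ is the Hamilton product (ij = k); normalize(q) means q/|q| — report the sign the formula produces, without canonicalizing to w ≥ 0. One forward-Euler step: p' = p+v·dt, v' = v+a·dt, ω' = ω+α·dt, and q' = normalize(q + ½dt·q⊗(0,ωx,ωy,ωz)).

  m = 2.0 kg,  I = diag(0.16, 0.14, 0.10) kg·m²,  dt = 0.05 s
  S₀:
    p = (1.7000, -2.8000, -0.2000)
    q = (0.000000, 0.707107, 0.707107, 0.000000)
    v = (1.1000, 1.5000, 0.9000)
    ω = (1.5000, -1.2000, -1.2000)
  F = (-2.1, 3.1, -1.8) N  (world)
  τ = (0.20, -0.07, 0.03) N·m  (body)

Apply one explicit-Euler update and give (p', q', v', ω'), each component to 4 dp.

gyro term ω×Iω = (-0.0576, -0.1080, 0.0360)
angular accel α = (1.6100, 0.2714, -0.0600)
new body rate ω' = (1.5805, -1.1864, -1.2030)
2q̇ = q⊗(0,ω) = (-0.2121321, -0.8485284, 0.8485284, -1.9091889)
updated quaternion q' = (-0.0053, 0.6848, 0.7272, -0.0477)
p' = p + v·dt = (1.7550, -2.7250, -0.1550)
new velocity v' = (1.0475, 1.5775, 0.8550)

p' = (1.7550, -2.7250, -0.1550)
q' = (-0.0053, 0.6848, 0.7272, -0.0477)
v' = (1.0475, 1.5775, 0.8550)
ω' = (1.5805, -1.1864, -1.2030)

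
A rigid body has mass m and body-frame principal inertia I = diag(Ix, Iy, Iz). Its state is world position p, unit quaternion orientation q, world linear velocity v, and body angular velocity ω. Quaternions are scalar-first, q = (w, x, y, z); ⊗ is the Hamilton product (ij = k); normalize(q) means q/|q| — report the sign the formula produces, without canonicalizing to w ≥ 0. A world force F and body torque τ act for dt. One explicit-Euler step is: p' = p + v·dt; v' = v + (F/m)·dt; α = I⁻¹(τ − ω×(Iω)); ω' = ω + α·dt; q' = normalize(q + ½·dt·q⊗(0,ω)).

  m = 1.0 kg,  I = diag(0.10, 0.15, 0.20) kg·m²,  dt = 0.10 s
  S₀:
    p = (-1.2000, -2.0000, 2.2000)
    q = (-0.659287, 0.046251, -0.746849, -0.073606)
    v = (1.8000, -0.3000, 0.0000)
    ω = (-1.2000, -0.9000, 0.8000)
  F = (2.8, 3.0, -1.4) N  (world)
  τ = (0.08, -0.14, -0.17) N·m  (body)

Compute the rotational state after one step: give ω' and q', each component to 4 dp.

gyro term ω×Iω = (-0.0360, 0.0960, 0.0540)
(τ − ω×Iω)/I = (1.1600, -1.5733, -1.1200)
ω' = ω + α·dt = (-1.0840, -1.0573, 0.6880)
2q̇ = q⊗(0,ω) = (-0.5577781, 0.1274198, 0.6446847, -1.4652743)
updated quaternion q' = (-0.6847, 0.0524, -0.7120, -0.1463)

ω' = (-1.0840, -1.0573, 0.6880)
q' = (-0.6847, 0.0524, -0.7120, -0.1463)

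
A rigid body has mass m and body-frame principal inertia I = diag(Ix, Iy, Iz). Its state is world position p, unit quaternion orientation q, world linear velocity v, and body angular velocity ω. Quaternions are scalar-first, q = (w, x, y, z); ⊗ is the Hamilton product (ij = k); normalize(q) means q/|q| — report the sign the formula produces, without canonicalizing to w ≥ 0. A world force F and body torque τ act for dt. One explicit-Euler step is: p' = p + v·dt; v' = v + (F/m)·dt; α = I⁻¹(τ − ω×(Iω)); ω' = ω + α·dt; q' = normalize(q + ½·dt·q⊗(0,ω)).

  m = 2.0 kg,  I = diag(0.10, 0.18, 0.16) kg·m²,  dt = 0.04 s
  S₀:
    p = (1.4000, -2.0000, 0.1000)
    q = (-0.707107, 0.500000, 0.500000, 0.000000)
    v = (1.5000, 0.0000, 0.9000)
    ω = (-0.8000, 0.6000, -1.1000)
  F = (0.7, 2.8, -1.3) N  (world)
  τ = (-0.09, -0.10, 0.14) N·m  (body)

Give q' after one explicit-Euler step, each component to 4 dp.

q' = (-0.7048, 0.5001, 0.5023, 0.0295)

Hamilton product q⊗(0,ω) = (0.1000000, 0.0156856, 0.1257358, 1.4778177)
q' = normalize(q + ½dt·q⊗(0,ω)) = (-0.7048, 0.5001, 0.5023, 0.0295)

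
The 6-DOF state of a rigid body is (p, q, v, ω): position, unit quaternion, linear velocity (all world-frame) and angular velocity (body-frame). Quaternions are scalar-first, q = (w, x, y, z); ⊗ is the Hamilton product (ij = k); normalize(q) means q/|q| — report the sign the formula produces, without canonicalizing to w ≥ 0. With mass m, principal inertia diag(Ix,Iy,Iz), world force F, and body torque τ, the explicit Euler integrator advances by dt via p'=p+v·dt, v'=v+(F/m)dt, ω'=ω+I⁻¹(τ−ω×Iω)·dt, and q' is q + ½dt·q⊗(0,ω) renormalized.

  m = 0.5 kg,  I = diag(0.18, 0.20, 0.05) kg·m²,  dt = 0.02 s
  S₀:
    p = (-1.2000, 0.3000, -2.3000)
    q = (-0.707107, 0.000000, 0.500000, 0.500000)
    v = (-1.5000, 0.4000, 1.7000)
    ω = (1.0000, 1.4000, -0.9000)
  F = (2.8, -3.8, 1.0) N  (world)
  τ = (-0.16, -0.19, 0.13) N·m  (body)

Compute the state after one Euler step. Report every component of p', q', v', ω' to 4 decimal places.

p' = (-1.2300, 0.3080, -2.2660)
q' = (-0.7095, -0.0186, 0.4950, 0.5013)
v' = (-1.3880, 0.2480, 1.7400)
ω' = (0.9612, 1.3927, -0.8592)

gyro term ω×Iω = (0.1890, -0.1170, 0.0280)
(τ − ω×Iω)/I = (-1.9389, -0.3650, 2.0400)
ω' = ω + α·dt = (0.9612, 1.3927, -0.8592)
q⊗(0,ω) = (-0.2500000, -1.8571070, -0.4899498, 0.1363963)
q' = normalize(q + ½dt·q⊗(0,ω)) = (-0.7095, -0.0186, 0.4950, 0.5013)
a = F/m = (5.6000, -7.6000, 2.0000)
p' = p + v·dt = (-1.2300, 0.3080, -2.2660)
v + (F/m)dt = (-1.3880, 0.2480, 1.7400)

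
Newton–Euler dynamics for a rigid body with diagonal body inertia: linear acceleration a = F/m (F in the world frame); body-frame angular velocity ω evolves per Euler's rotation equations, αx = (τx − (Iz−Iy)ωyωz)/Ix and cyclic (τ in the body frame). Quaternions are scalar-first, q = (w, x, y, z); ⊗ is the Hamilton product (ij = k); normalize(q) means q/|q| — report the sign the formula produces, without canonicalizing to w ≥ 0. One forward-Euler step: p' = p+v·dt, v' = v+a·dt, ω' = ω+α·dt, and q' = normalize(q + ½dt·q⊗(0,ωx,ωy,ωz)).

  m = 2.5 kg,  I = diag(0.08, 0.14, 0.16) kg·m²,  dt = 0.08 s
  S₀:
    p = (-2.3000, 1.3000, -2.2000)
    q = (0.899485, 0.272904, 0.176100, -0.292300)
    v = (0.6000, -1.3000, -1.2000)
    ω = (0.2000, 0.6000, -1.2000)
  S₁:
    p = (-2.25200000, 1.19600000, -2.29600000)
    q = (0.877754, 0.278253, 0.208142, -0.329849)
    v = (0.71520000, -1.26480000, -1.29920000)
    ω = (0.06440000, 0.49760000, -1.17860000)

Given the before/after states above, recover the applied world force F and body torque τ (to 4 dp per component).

ω₁ − ω₀ = (-0.13560000, -0.10240000, 0.02140000)
τ = I·(Δω/dt) + ω₀×(Iω₀) = (-0.1500, -0.1600, 0.0500)
velocity change Δv = (0.11520000, 0.03520000, -0.09920000)
applied force F = (3.6000, 1.1000, -3.1000)

F = (3.6000, 1.1000, -3.1000)
τ = (-0.1500, -0.1600, 0.0500)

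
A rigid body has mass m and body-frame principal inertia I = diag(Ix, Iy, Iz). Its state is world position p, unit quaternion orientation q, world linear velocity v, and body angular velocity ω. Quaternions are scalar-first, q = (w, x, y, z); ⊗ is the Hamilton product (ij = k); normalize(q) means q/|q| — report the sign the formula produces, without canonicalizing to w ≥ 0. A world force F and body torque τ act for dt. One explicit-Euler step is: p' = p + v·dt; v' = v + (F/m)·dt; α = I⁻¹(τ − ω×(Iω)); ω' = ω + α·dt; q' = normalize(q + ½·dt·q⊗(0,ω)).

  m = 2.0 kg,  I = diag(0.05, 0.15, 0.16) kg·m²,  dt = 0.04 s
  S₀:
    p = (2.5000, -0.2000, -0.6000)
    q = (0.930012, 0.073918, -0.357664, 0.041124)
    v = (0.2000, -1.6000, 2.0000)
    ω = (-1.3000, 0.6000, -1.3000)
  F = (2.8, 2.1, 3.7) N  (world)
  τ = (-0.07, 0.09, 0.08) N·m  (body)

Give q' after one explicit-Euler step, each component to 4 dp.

q' = (0.9366, 0.0585, -0.3454, 0.0085)

Hamilton product q⊗(0,ω) = (0.3641530, -0.7687268, 0.6006394, -1.6296280)
updated quaternion q' = (0.9366, 0.0585, -0.3454, 0.0085)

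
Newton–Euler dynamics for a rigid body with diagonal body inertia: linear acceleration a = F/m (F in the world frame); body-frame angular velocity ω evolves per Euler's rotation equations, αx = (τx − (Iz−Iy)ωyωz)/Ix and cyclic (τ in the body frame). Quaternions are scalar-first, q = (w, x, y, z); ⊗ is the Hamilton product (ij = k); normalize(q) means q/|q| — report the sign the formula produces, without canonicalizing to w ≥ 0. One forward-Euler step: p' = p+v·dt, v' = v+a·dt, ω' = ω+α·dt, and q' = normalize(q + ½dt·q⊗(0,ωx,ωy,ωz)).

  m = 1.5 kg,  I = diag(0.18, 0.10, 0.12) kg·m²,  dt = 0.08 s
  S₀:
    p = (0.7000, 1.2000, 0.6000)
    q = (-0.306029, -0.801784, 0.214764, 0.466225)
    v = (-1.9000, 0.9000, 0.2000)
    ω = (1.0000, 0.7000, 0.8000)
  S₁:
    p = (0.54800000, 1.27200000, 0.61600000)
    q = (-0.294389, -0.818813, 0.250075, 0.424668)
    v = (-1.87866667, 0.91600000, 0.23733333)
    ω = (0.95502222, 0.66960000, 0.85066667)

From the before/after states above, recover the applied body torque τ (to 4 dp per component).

rate change Δω = (-0.04497778, -0.03040000, 0.05066667)
I·α + gyro = (-0.0900, 0.0100, 0.0200)

τ = (-0.0900, 0.0100, 0.0200)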